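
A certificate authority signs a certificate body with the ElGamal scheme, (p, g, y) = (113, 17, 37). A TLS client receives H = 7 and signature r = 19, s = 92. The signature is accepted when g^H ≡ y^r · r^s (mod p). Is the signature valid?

invalid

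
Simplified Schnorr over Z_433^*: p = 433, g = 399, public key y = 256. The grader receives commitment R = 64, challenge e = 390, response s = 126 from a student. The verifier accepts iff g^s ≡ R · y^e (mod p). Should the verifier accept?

g^s mod p:
Squares mod 433: 399^1≡399, 399^2≡290, 399^4≡98, 399^8≡78, 399^16≡22, 399^32≡51, 399^64≡3
126 = 64 + 32 + 16 + 8 + 4 + 2, so 399^126 ≡ 3·51·22·78·98·290 ≡ 115 (mod 433)
R · y^e mod p:
Squares mod 433: 256^1≡256, 256^2≡153, 256^4≡27, 256^8≡296, 256^16≡150, 256^32≡417, 256^64≡256, 256^128≡153, 256^256≡27
390 = 256 + 128 + 4 + 2, so 256^390 ≡ 27·153·27·153 ≡ 198 (mod 433)
64·198 = 12672 ≡ 115 (mod 433)
115 ≡ 115 (mod 433); signature holds.

accept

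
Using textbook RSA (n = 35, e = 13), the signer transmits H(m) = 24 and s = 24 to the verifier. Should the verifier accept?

accept

Squares mod 35: s^1≡24, s^2≡16, s^4≡11, s^8≡16
13 = 8 + 4 + 1, so s^13 ≡ 16·11·24 ≡ 24 (mod 35)
24 = H(m), so the signature checks out.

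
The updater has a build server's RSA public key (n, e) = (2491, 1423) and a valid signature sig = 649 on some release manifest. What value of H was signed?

Squares mod 2491: sig^1≡649, sig^2≡222, sig^4≡1955, sig^8≡831, sig^16≡554, sig^32≡523, sig^64≡2010, sig^128≡2189, sig^256≡1528, sig^512≡717, sig^1024≡943
1423 = 1024 + 256 + 128 + 8 + 4 + 2 + 1, so sig^1423 ≡ 943·1528·2189·831·1955·222·649 ≡ 2113 (mod 2491)

2113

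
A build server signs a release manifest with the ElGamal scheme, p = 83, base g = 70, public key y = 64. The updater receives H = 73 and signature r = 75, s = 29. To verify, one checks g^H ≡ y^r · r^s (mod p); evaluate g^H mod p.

16

70^2 = 4900 ≡ 3
70^4 ≡ 3^2 = 9
70^8 ≡ 9^2 = 81
70^16 ≡ 81^2 = 6561 ≡ 4
70^32 ≡ 4^2 = 16
70^64 ≡ 16^2 = 256 ≡ 7
73 = 64 + 8 + 1, so 70^73 ≡ 7·81·70 ≡ 16 (mod 83)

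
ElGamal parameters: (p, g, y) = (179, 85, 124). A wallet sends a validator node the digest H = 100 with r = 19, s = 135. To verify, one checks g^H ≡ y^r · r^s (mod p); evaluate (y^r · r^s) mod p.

Squares mod 179: 124^1≡124, 124^2≡161, 124^4≡145, 124^8≡82, 124^16≡101
19 = 16 + 2 + 1, so 124^19 ≡ 101·161·124 ≡ 108 (mod 179)
Squares mod 179: 19^1≡19, 19^2≡3, 19^4≡9, 19^8≡81, 19^16≡117, 19^32≡85, 19^64≡65, 19^128≡108
135 = 128 + 4 + 2 + 1, so 19^135 ≡ 108·9·3·19 ≡ 93 (mod 179)
y^r · r^s ≡ 108·93 = 10044 ≡ 20 (mod 179)

20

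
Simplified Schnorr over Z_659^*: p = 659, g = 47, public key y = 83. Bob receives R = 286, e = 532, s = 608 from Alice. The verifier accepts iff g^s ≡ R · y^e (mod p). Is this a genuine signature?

forged

g^s mod p:
47^2 = 2209 ≡ 232
47^4 ≡ 232^2 = 53824 ≡ 445
47^8 ≡ 445^2 = 198025 ≡ 325
47^16 ≡ 325^2 = 105625 ≡ 185
47^32 ≡ 185^2 = 34225 ≡ 616
47^64 ≡ 616^2 = 379456 ≡ 531
47^128 ≡ 531^2 = 281961 ≡ 568
47^256 ≡ 568^2 = 322624 ≡ 373
47^512 ≡ 373^2 = 139129 ≡ 80
608 = 512 + 64 + 32, so 47^608 ≡ 80·531·616 ≡ 108 (mod 659)
R · y^e mod p:
83^2 = 6889 ≡ 299
83^4 ≡ 299^2 = 89401 ≡ 436
83^8 ≡ 436^2 = 190096 ≡ 304
83^16 ≡ 304^2 = 92416 ≡ 156
83^32 ≡ 156^2 = 24336 ≡ 612
83^64 ≡ 612^2 = 374544 ≡ 232
83^128 ≡ 232^2 = 53824 ≡ 445
83^256 ≡ 445^2 = 198025 ≡ 325
83^512 ≡ 325^2 = 105625 ≡ 185
532 = 512 + 16 + 4, so 83^532 ≡ 185·156·436 ≡ 14 (mod 659)
286·14 = 4004 ≡ 50 (mod 659)
108 ≠ 50; the check fails.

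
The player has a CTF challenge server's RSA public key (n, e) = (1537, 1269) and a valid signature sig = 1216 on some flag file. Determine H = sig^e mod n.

648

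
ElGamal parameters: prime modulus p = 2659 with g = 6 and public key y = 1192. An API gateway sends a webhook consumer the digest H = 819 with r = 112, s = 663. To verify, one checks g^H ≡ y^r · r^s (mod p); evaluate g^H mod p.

981

6^2 = 36
6^4 ≡ 36^2 = 1296
6^8 ≡ 1296^2 = 1679616 ≡ 1787
6^16 ≡ 1787^2 = 3193369 ≡ 2569
6^32 ≡ 2569^2 = 6599761 ≡ 123
6^64 ≡ 123^2 = 15129 ≡ 1834
6^128 ≡ 1834^2 = 3363556 ≡ 2580
6^256 ≡ 2580^2 = 6656400 ≡ 923
6^512 ≡ 923^2 = 851929 ≡ 1049
819 = 512 + 256 + 32 + 16 + 2 + 1, so 6^819 ≡ 1049·923·123·2569·36·6 ≡ 981 (mod 2659)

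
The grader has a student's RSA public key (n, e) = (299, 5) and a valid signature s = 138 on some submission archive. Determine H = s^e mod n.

s^2 ≡ 138^2 = 19044 ≡ 207
s^4 ≡ 207^2 = 42849 ≡ 92
5 = 4 + 1, so s^5 ≡ 92·138 ≡ 138 (mod 299)

138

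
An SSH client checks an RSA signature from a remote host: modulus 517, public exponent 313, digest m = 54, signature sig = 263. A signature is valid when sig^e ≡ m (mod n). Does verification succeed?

passes

sig^2 ≡ 263^2 = 69169 ≡ 408
sig^4 ≡ 408^2 = 166464 ≡ 507
sig^8 ≡ 507^2 = 257049 ≡ 100
sig^16 ≡ 100^2 = 10000 ≡ 177
sig^32 ≡ 177^2 = 31329 ≡ 309
sig^64 ≡ 309^2 = 95481 ≡ 353
sig^128 ≡ 353^2 = 124609 ≡ 12
sig^256 ≡ 12^2 = 144
313 = 256 + 32 + 16 + 8 + 1, so sig^313 ≡ 144·309·177·100·263 ≡ 54 (mod 517)
Since 54 equals the digest 54, verification succeeds.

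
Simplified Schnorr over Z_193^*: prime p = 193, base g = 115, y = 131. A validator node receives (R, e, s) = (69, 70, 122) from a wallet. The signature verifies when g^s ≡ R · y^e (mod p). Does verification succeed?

g^s mod p:
Squares mod 193: 115^1≡115, 115^2≡101, 115^4≡165, 115^8≡12, 115^16≡144, 115^32≡85, 115^64≡84
122 = 64 + 32 + 16 + 8 + 2, so 115^122 ≡ 84·85·144·12·101 ≡ 137 (mod 193)
R · y^e mod p:
Squares mod 193: 131^1≡131, 131^2≡177, 131^4≡63, 131^8≡109, 131^16≡108, 131^32≡84, 131^64≡108
70 = 64 + 4 + 2, so 131^70 ≡ 108·63·177 ≡ 181 (mod 193)
69·181 = 12489 ≡ 137 (mod 193)
137 ≡ 137 (mod 193); signature holds.

passes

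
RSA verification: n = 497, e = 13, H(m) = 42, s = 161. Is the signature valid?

invalid

s^2 ≡ 161^2 = 25921 ≡ 77
s^4 ≡ 77^2 = 5929 ≡ 462
s^8 ≡ 462^2 = 213444 ≡ 231
13 = 8 + 4 + 1, so s^13 ≡ 231·462·161 ≡ 455 (mod 497)
s^13 mod 497 = 455, but H(m) = 42.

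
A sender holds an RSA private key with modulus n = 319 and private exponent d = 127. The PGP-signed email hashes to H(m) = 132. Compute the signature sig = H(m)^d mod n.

132

(H(m))^2 ≡ 132^2 = 17424 ≡ 198
(H(m))^4 ≡ 198^2 = 39204 ≡ 286
(H(m))^8 ≡ 286^2 = 81796 ≡ 132
(H(m))^16 ≡ 132^2 = 17424 ≡ 198
(H(m))^32 ≡ 198^2 = 39204 ≡ 286
(H(m))^64 ≡ 286^2 = 81796 ≡ 132
127 = 64 + 32 + 16 + 8 + 4 + 2 + 1, so (H(m))^127 ≡ 132·286·198·132·286·198·132 ≡ 132 (mod 319)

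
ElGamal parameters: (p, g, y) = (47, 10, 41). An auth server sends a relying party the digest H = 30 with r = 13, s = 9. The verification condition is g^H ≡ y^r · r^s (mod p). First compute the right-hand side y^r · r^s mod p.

41^13 mod 47 = 13
13^9 mod 47 = 11
y^r · r^s ≡ 13·11 = 143 ≡ 2 (mod 47)

2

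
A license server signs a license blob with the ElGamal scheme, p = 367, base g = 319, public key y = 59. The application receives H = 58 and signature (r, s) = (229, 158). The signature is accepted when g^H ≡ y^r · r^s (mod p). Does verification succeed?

fails

Left side g^H mod p:
319^2 = 101761 ≡ 102
319^4 ≡ 102^2 = 10404 ≡ 128
319^8 ≡ 128^2 = 16384 ≡ 236
319^16 ≡ 236^2 = 55696 ≡ 279
319^32 ≡ 279^2 = 77841 ≡ 37
58 = 32 + 16 + 8 + 2, so 319^58 ≡ 37·279·236·102 ≡ 290 (mod 367)
Right side y^r · r^s mod p:
59^2 = 3481 ≡ 178
59^4 ≡ 178^2 = 31684 ≡ 122
59^8 ≡ 122^2 = 14884 ≡ 204
59^16 ≡ 204^2 = 41616 ≡ 145
59^32 ≡ 145^2 = 21025 ≡ 106
59^64 ≡ 106^2 = 11236 ≡ 226
59^128 ≡ 226^2 = 51076 ≡ 63
229 = 128 + 64 + 32 + 4 + 1, so 59^229 ≡ 63·226·106·122·59 ≡ 8 (mod 367)
229^2 = 52441 ≡ 327
229^4 ≡ 327^2 = 106929 ≡ 132
229^8 ≡ 132^2 = 17424 ≡ 175
229^16 ≡ 175^2 = 30625 ≡ 164
229^32 ≡ 164^2 = 26896 ≡ 105
229^64 ≡ 105^2 = 11025 ≡ 15
229^128 ≡ 15^2 = 225
158 = 128 + 16 + 8 + 4 + 2, so 229^158 ≡ 225·164·175·132·327 ≡ 281 (mod 367)
8·281 = 2248 ≡ 46 (mod 367)
290 ≠ 46, so verification fails.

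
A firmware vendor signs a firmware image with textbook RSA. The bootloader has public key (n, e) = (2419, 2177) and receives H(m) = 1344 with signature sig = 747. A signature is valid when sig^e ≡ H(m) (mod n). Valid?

no

sig^2 ≡ 747^2 = 558009 ≡ 1639
sig^4 ≡ 1639^2 = 2686321 ≡ 1231
sig^8 ≡ 1231^2 = 1515361 ≡ 1067
sig^16 ≡ 1067^2 = 1138489 ≡ 1559
sig^32 ≡ 1559^2 = 2430481 ≡ 1805
sig^64 ≡ 1805^2 = 3258025 ≡ 2051
sig^128 ≡ 2051^2 = 4206601 ≡ 2379
sig^256 ≡ 2379^2 = 5659641 ≡ 1600
sig^512 ≡ 1600^2 = 2560000 ≡ 698
sig^1024 ≡ 698^2 = 487204 ≡ 985
sig^2048 ≡ 985^2 = 970225 ≡ 206
2177 = 2048 + 128 + 1, so sig^2177 ≡ 206·2379·747 ≡ 1075 (mod 2419)
sig^2177 mod 2419 = 1075, but H(m) = 1344.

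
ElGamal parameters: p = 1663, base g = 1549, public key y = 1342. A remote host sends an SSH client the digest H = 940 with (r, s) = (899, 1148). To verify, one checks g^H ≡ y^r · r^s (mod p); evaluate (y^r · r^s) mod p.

346

1342^2 = 1800964 ≡ 1598
1342^4 ≡ 1598^2 = 2553604 ≡ 899
1342^8 ≡ 899^2 = 808201 ≡ 1646
1342^16 ≡ 1646^2 = 2709316 ≡ 289
1342^32 ≡ 289^2 = 83521 ≡ 371
1342^64 ≡ 371^2 = 137641 ≡ 1275
1342^128 ≡ 1275^2 = 1625625 ≡ 874
1342^256 ≡ 874^2 = 763876 ≡ 559
1342^512 ≡ 559^2 = 312481 ≡ 1500
899 = 512 + 256 + 128 + 2 + 1, so 1342^899 ≡ 1500·559·874·1598·1342 ≡ 418 (mod 1663)
899^2 = 808201 ≡ 1646
899^4 ≡ 1646^2 = 2709316 ≡ 289
899^8 ≡ 289^2 = 83521 ≡ 371
899^16 ≡ 371^2 = 137641 ≡ 1275
899^32 ≡ 1275^2 = 1625625 ≡ 874
899^64 ≡ 874^2 = 763876 ≡ 559
899^128 ≡ 559^2 = 312481 ≡ 1500
899^256 ≡ 1500^2 = 2250000 ≡ 1624
899^512 ≡ 1624^2 = 2637376 ≡ 1521
899^1024 ≡ 1521^2 = 2313441 ≡ 208
1148 = 1024 + 64 + 32 + 16 + 8 + 4, so 899^1148 ≡ 208·559·874·1275·371·289 ≡ 1632 (mod 1663)
y^r · r^s ≡ 418·1632 = 682176 ≡ 346 (mod 1663)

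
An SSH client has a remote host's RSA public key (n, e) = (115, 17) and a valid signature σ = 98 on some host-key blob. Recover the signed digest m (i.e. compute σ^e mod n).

58

Squares mod 115: σ^1≡98, σ^2≡59, σ^4≡31, σ^8≡41, σ^16≡71
17 = 16 + 1, so σ^17 ≡ 71·98 ≡ 58 (mod 115)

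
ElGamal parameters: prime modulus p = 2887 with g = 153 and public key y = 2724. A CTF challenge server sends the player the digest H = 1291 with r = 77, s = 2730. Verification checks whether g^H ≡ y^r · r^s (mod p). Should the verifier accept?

reject

Left side g^H mod p:
153^2 = 23409 ≡ 313
153^4 ≡ 313^2 = 97969 ≡ 2698
153^8 ≡ 2698^2 = 7279204 ≡ 1077
153^16 ≡ 1077^2 = 1159929 ≡ 2242
153^32 ≡ 2242^2 = 5026564 ≡ 297
153^64 ≡ 297^2 = 88209 ≡ 1599
153^128 ≡ 1599^2 = 2556801 ≡ 1806
153^256 ≡ 1806^2 = 3261636 ≡ 2213
153^512 ≡ 2213^2 = 4897369 ≡ 1017
153^1024 ≡ 1017^2 = 1034289 ≡ 743
1291 = 1024 + 256 + 8 + 2 + 1, so 153^1291 ≡ 743·2213·1077·313·153 ≡ 2066 (mod 2887)
Right side y^r · r^s mod p:
2724^2 = 7420176 ≡ 586
2724^4 ≡ 586^2 = 343396 ≡ 2730
2724^8 ≡ 2730^2 = 7452900 ≡ 1553
2724^16 ≡ 1553^2 = 2411809 ≡ 1164
2724^32 ≡ 1164^2 = 1354896 ≡ 893
2724^64 ≡ 893^2 = 797449 ≡ 637
77 = 64 + 8 + 4 + 1, so 2724^77 ≡ 637·1553·2730·2724 ≡ 189 (mod 2887)
77^2 = 5929 ≡ 155
77^4 ≡ 155^2 = 24025 ≡ 929
77^8 ≡ 929^2 = 863041 ≡ 2715
77^16 ≡ 2715^2 = 7371225 ≡ 714
77^32 ≡ 714^2 = 509796 ≡ 1684
77^64 ≡ 1684^2 = 2835856 ≡ 822
77^128 ≡ 822^2 = 675684 ≡ 126
77^256 ≡ 126^2 = 15876 ≡ 1441
77^512 ≡ 1441^2 = 2076481 ≡ 728
77^1024 ≡ 728^2 = 529984 ≡ 1663
77^2048 ≡ 1663^2 = 2765569 ≡ 2710
2730 = 2048 + 512 + 128 + 32 + 8 + 2, so 77^2730 ≡ 2710·728·126·1684·2715·155 ≡ 49 (mod 2887)
189·49 = 9261 ≡ 600 (mod 2887)
2066 ≠ 600, so verification fails.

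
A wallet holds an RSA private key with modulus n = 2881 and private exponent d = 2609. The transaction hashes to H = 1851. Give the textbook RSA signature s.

H^2609 mod 2881 = 849

849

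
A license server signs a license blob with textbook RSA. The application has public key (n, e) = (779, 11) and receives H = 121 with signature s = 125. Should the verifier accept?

accept

Squares mod 779: s^1≡125, s^2≡45, s^4≡467, s^8≡748
11 = 8 + 2 + 1, so s^11 ≡ 748·45·125 ≡ 121 (mod 779)
121 = H, so the signature checks out.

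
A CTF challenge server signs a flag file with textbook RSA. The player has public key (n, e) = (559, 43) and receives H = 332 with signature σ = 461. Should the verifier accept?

σ^2 ≡ 461^2 = 212521 ≡ 101
σ^4 ≡ 101^2 = 10201 ≡ 139
σ^8 ≡ 139^2 = 19321 ≡ 315
σ^16 ≡ 315^2 = 99225 ≡ 282
σ^32 ≡ 282^2 = 79524 ≡ 146
43 = 32 + 8 + 2 + 1, so σ^43 ≡ 146·315·101·461 ≡ 332 (mod 559)
Since 332 equals the digest 332, verification succeeds.

accept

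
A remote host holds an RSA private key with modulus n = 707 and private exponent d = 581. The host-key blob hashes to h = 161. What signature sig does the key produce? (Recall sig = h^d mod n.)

161

h^2 ≡ 161^2 = 25921 ≡ 469
h^4 ≡ 469^2 = 219961 ≡ 84
h^8 ≡ 84^2 = 7056 ≡ 693
h^16 ≡ 693^2 = 480249 ≡ 196
h^32 ≡ 196^2 = 38416 ≡ 238
h^64 ≡ 238^2 = 56644 ≡ 84
h^128 ≡ 84^2 = 7056 ≡ 693
h^256 ≡ 693^2 = 480249 ≡ 196
h^512 ≡ 196^2 = 38416 ≡ 238
581 = 512 + 64 + 4 + 1, so h^581 ≡ 238·84·84·161 ≡ 161 (mod 707)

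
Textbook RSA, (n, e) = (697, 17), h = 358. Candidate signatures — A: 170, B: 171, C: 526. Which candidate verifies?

B

Candidate A: 170^17 mod 697 = 272
Candidate B: 171^17 mod 697 = 358
  → matches h = 358
Candidate C: 526^17 mod 697 = 339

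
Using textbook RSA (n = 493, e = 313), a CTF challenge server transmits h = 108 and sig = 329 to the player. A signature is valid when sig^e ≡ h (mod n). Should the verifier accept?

reject

sig^2 ≡ 329^2 = 108241 ≡ 274
sig^4 ≡ 274^2 = 75076 ≡ 140
sig^8 ≡ 140^2 = 19600 ≡ 373
sig^16 ≡ 373^2 = 139129 ≡ 103
sig^32 ≡ 103^2 = 10609 ≡ 256
sig^64 ≡ 256^2 = 65536 ≡ 460
sig^128 ≡ 460^2 = 211600 ≡ 103
sig^256 ≡ 103^2 = 10609 ≡ 256
313 = 256 + 32 + 16 + 8 + 1, so sig^313 ≡ 256·256·103·373·329 ≡ 385 (mod 493)
The recovered value 385 does not match the digest 108.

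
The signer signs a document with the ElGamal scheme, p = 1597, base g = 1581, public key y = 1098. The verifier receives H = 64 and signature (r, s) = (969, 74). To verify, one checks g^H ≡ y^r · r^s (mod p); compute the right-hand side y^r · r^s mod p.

1098^969 mod 1597 = 184
969^74 mod 1597 = 905
y^r · r^s ≡ 184·905 = 166520 ≡ 432 (mod 1597)

432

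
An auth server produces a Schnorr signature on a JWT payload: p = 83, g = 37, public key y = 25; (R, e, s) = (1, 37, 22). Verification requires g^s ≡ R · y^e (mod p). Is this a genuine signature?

genuine

g^s mod p:
Squares mod 83: 37^1≡37, 37^2≡41, 37^4≡21, 37^8≡26, 37^16≡12
22 = 16 + 4 + 2, so 37^22 ≡ 12·21·41 ≡ 40 (mod 83)
R · y^e mod p:
Squares mod 83: 25^1≡25, 25^2≡44, 25^4≡27, 25^8≡65, 25^16≡75, 25^32≡64
37 = 32 + 4 + 1, so 25^37 ≡ 64·27·25 ≡ 40 (mod 83)
1·40 = 40 ≡ 40 (mod 83)
40 ≡ 40 (mod 83); signature holds.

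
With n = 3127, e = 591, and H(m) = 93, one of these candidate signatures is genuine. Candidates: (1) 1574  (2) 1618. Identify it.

1

Candidate 1: 1574^2 = 2477476 ≡ 892; 1574^4 ≡ 892^2 = 795664 ≡ 1406; 1574^8 ≡ 1406^2 = 1976836 ≡ 572; 1574^16 ≡ 572^2 = 327184 ≡ 1976; 1574^32 ≡ 1976^2 = 3904576 ≡ 2080; 1574^64 ≡ 2080^2 = 4326400 ≡ 1759; 1574^128 ≡ 1759^2 = 3094081 ≡ 1478; 1574^256 ≡ 1478^2 = 2184484 ≡ 1838; 1574^512 ≡ 1838^2 = 3378244 ≡ 1084; 591 = 512 + 64 + 8 + 4 + 2 + 1, so 1574^591 ≡ 1084·1759·572·1406·892·1574 ≡ 93 (mod 3127)
  → matches H(m) = 93
Candidate 2: 1618^2 = 2617924 ≡ 625; 1618^4 ≡ 625^2 = 390625 ≡ 2877; 1618^8 ≡ 2877^2 = 8277129 ≡ 3087; 1618^16 ≡ 3087^2 = 9529569 ≡ 1600; 1618^32 ≡ 1600^2 = 2560000 ≡ 2114; 1618^64 ≡ 2114^2 = 4468996 ≡ 513; 1618^128 ≡ 513^2 = 263169 ≡ 501; 1618^256 ≡ 501^2 = 251001 ≡ 841; 1618^512 ≡ 841^2 = 707281 ≡ 579; 591 = 512 + 64 + 8 + 4 + 2 + 1, so 1618^591 ≡ 579·513·3087·2877·625·1618 ≡ 577 (mod 3127)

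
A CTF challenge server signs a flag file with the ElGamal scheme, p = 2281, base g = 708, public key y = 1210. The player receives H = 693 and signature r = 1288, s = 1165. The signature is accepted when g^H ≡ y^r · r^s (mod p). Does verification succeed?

passes

Left side g^H mod p:
708^2 = 501264 ≡ 1725
708^4 ≡ 1725^2 = 2975625 ≡ 1201
708^8 ≡ 1201^2 = 1442401 ≡ 809
708^16 ≡ 809^2 = 654481 ≡ 2115
708^32 ≡ 2115^2 = 4473225 ≡ 184
708^64 ≡ 184^2 = 33856 ≡ 1922
708^128 ≡ 1922^2 = 3694084 ≡ 1145
708^256 ≡ 1145^2 = 1311025 ≡ 1731
708^512 ≡ 1731^2 = 2996361 ≡ 1408
693 = 512 + 128 + 32 + 16 + 4 + 1, so 708^693 ≡ 1408·1145·184·2115·1201·708 ≡ 187 (mod 2281)
Right side y^r · r^s mod p:
1210^2 = 1464100 ≡ 1979
1210^4 ≡ 1979^2 = 3916441 ≡ 2245
1210^8 ≡ 2245^2 = 5040025 ≡ 1296
1210^16 ≡ 1296^2 = 1679616 ≡ 800
1210^32 ≡ 800^2 = 640000 ≡ 1320
1210^64 ≡ 1320^2 = 1742400 ≡ 1997
1210^128 ≡ 1997^2 = 3988009 ≡ 821
1210^256 ≡ 821^2 = 674041 ≡ 1146
1210^512 ≡ 1146^2 = 1313316 ≡ 1741
1210^1024 ≡ 1741^2 = 3031081 ≡ 1913
1288 = 1024 + 256 + 8, so 1210^1288 ≡ 1913·1146·1296 ≡ 46 (mod 2281)
1288^2 = 1658944 ≡ 657
1288^4 ≡ 657^2 = 431649 ≡ 540
1288^8 ≡ 540^2 = 291600 ≡ 1913
1288^16 ≡ 1913^2 = 3659569 ≡ 845
1288^32 ≡ 845^2 = 714025 ≡ 72
1288^64 ≡ 72^2 = 5184 ≡ 622
1288^128 ≡ 622^2 = 386884 ≡ 1395
1288^256 ≡ 1395^2 = 1946025 ≡ 332
1288^512 ≡ 332^2 = 110224 ≡ 736
1288^1024 ≡ 736^2 = 541696 ≡ 1099
1165 = 1024 + 128 + 8 + 4 + 1, so 1288^1165 ≡ 1099·1395·1913·540·1288 ≡ 252 (mod 2281)
46·252 = 11592 ≡ 187 (mod 2281)
187 ≡ 187 (mod 2281), so the signature is genuine.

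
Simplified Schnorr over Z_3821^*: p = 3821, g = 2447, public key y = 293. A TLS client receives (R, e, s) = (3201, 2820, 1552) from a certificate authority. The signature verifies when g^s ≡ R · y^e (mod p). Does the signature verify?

g^s mod p:
2447^2 = 5987809 ≡ 302
2447^4 ≡ 302^2 = 91204 ≡ 3321
2447^8 ≡ 3321^2 = 11029041 ≡ 1635
2447^16 ≡ 1635^2 = 2673225 ≡ 2346
2447^32 ≡ 2346^2 = 5503716 ≡ 1476
2447^64 ≡ 1476^2 = 2178576 ≡ 606
2447^128 ≡ 606^2 = 367236 ≡ 420
2447^256 ≡ 420^2 = 176400 ≡ 634
2447^512 ≡ 634^2 = 401956 ≡ 751
2447^1024 ≡ 751^2 = 564001 ≡ 2314
1552 = 1024 + 512 + 16, so 2447^1552 ≡ 2314·751·2346 ≡ 169 (mod 3821)
R · y^e mod p:
293^2 = 85849 ≡ 1787
293^4 ≡ 1787^2 = 3193369 ≡ 2834
293^8 ≡ 2834^2 = 8031556 ≡ 3635
293^16 ≡ 3635^2 = 13213225 ≡ 207
293^32 ≡ 207^2 = 42849 ≡ 818
293^64 ≡ 818^2 = 669124 ≡ 449
293^128 ≡ 449^2 = 201601 ≡ 2909
293^256 ≡ 2909^2 = 8462281 ≡ 2587
293^512 ≡ 2587^2 = 6692569 ≡ 1998
293^1024 ≡ 1998^2 = 3992004 ≡ 2880
293^2048 ≡ 2880^2 = 8294400 ≡ 2830
2820 = 2048 + 512 + 256 + 4, so 293^2820 ≡ 2830·1998·2587·2834 ≡ 918 (mod 3821)
3201·918 = 2938518 ≡ 169 (mod 3821)
169 ≡ 169 (mod 3821); signature holds.

verifies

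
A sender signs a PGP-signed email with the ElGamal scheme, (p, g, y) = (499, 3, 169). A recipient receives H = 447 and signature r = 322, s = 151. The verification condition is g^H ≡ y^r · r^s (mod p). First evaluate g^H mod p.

330

3^447 mod 499 = 330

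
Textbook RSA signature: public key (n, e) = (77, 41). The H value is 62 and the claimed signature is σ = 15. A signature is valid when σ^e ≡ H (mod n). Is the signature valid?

invalid

σ^41 mod 77 = 15
σ^41 mod 77 = 15, but H = 62.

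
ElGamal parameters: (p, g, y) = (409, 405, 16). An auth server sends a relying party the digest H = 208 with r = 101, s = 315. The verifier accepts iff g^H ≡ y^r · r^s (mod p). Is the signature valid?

valid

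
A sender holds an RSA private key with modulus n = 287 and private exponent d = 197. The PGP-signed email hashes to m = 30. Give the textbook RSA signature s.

151

m^2 ≡ 30^2 = 900 ≡ 39
m^4 ≡ 39^2 = 1521 ≡ 86
m^8 ≡ 86^2 = 7396 ≡ 221
m^16 ≡ 221^2 = 48841 ≡ 51
m^32 ≡ 51^2 = 2601 ≡ 18
m^64 ≡ 18^2 = 324 ≡ 37
m^128 ≡ 37^2 = 1369 ≡ 221
197 = 128 + 64 + 4 + 1, so m^197 ≡ 221·37·86·30 ≡ 151 (mod 287)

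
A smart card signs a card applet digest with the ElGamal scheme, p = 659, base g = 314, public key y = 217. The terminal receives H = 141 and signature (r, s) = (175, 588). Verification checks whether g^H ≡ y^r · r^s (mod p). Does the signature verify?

does not verify

Left side g^H mod p:
314^2 = 98596 ≡ 405
314^4 ≡ 405^2 = 164025 ≡ 593
314^8 ≡ 593^2 = 351649 ≡ 402
314^16 ≡ 402^2 = 161604 ≡ 149
314^32 ≡ 149^2 = 22201 ≡ 454
314^64 ≡ 454^2 = 206116 ≡ 508
314^128 ≡ 508^2 = 258064 ≡ 395
141 = 128 + 8 + 4 + 1, so 314^141 ≡ 395·402·593·314 ≡ 647 (mod 659)
Right side y^r · r^s mod p:
217^2 = 47089 ≡ 300
217^4 ≡ 300^2 = 90000 ≡ 376
217^8 ≡ 376^2 = 141376 ≡ 350
217^16 ≡ 350^2 = 122500 ≡ 585
217^32 ≡ 585^2 = 342225 ≡ 204
217^64 ≡ 204^2 = 41616 ≡ 99
217^128 ≡ 99^2 = 9801 ≡ 575
175 = 128 + 32 + 8 + 4 + 2 + 1, so 217^175 ≡ 575·204·350·376·300·217 ≡ 274 (mod 659)
175^2 = 30625 ≡ 311
175^4 ≡ 311^2 = 96721 ≡ 507
175^8 ≡ 507^2 = 257049 ≡ 39
175^16 ≡ 39^2 = 1521 ≡ 203
175^32 ≡ 203^2 = 41209 ≡ 351
175^64 ≡ 351^2 = 123201 ≡ 627
175^128 ≡ 627^2 = 393129 ≡ 365
175^256 ≡ 365^2 = 133225 ≡ 107
175^512 ≡ 107^2 = 11449 ≡ 246
588 = 512 + 64 + 8 + 4, so 175^588 ≡ 246·627·39·507 ≡ 108 (mod 659)
274·108 = 29592 ≡ 596 (mod 659)
647 ≠ 596, so verification fails.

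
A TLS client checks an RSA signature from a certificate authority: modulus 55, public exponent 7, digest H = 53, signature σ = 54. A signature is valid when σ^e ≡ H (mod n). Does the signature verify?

σ^2 ≡ 54^2 = 2916 ≡ 1
σ^4 ≡ 1^2 = 1
7 = 4 + 2 + 1, so σ^7 ≡ 1·1·54 ≡ 54 (mod 55)
The recovered value 54 does not match the digest 53.

does not verify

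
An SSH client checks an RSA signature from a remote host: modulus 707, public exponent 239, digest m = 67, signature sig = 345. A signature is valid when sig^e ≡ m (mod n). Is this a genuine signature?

genuine

sig^239 mod 707 = 67
Since 67 equals the digest 67, verification succeeds.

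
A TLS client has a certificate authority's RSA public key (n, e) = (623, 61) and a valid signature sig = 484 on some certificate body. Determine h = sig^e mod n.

512

sig^2 ≡ 484^2 = 234256 ≡ 8
sig^4 ≡ 8^2 = 64
sig^8 ≡ 64^2 = 4096 ≡ 358
sig^16 ≡ 358^2 = 128164 ≡ 449
sig^32 ≡ 449^2 = 201601 ≡ 372
61 = 32 + 16 + 8 + 4 + 1, so sig^61 ≡ 372·449·358·64·484 ≡ 512 (mod 623)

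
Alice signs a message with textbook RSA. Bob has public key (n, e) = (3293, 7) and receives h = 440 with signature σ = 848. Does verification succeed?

passes

Squares mod 3293: σ^1≡848, σ^2≡1230, σ^4≡1413
7 = 4 + 2 + 1, so σ^7 ≡ 1413·1230·848 ≡ 440 (mod 3293)
σ^7 mod 3293 = 440 matches h.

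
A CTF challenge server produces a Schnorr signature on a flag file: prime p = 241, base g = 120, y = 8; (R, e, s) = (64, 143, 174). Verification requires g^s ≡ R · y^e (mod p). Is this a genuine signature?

forged

g^s mod p:
120^2 = 14400 ≡ 181
120^4 ≡ 181^2 = 32761 ≡ 226
120^8 ≡ 226^2 = 51076 ≡ 225
120^16 ≡ 225^2 = 50625 ≡ 15
120^32 ≡ 15^2 = 225
120^64 ≡ 225^2 = 50625 ≡ 15
120^128 ≡ 15^2 = 225
174 = 128 + 32 + 8 + 4 + 2, so 120^174 ≡ 225·225·225·226·181 ≡ 177 (mod 241)
R · y^e mod p:
8^2 = 64
8^4 ≡ 64^2 = 4096 ≡ 240
8^8 ≡ 240^2 = 57600 ≡ 1
8^16 ≡ 1^2 = 1
8^32 ≡ 1^2 = 1
8^64 ≡ 1^2 = 1
8^128 ≡ 1^2 = 1
143 = 128 + 8 + 4 + 2 + 1, so 8^143 ≡ 1·1·240·64·8 ≡ 211 (mod 241)
64·211 = 13504 ≡ 8 (mod 241)
177 ≠ 8; the check fails.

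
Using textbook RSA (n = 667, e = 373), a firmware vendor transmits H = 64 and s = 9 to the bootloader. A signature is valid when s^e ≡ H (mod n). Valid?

yes

s^2 ≡ 9^2 = 81
s^4 ≡ 81^2 = 6561 ≡ 558
s^8 ≡ 558^2 = 311364 ≡ 542
s^16 ≡ 542^2 = 293764 ≡ 284
s^32 ≡ 284^2 = 80656 ≡ 616
s^64 ≡ 616^2 = 379456 ≡ 600
s^128 ≡ 600^2 = 360000 ≡ 487
s^256 ≡ 487^2 = 237169 ≡ 384
373 = 256 + 64 + 32 + 16 + 4 + 1, so s^373 ≡ 384·600·616·284·558·9 ≡ 64 (mod 667)
s^373 mod 667 = 64 matches H.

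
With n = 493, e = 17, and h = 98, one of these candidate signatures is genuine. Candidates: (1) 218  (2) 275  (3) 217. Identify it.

3

Candidate 1: Squares mod 493: 218^1≡218, 218^2≡196, 218^4≡455, 218^8≡458, 218^16≡239; 17 = 16 + 1, so 218^17 ≡ 239·218 ≡ 337 (mod 493)
Candidate 2: Squares mod 493: 275^1≡275, 275^2≡196, 275^4≡455, 275^8≡458, 275^16≡239; 17 = 16 + 1, so 275^17 ≡ 239·275 ≡ 156 (mod 493)
Candidate 3: Squares mod 493: 217^1≡217, 217^2≡254, 217^4≡426, 217^8≡52, 217^16≡239; 17 = 16 + 1, so 217^17 ≡ 239·217 ≡ 98 (mod 493)
  → matches h = 98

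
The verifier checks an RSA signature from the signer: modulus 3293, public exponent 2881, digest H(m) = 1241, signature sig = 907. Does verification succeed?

fails

sig^2 ≡ 907^2 = 822649 ≡ 2692
sig^4 ≡ 2692^2 = 7246864 ≡ 2264
sig^8 ≡ 2264^2 = 5125696 ≡ 1788
sig^16 ≡ 1788^2 = 3196944 ≡ 2734
sig^32 ≡ 2734^2 = 7474756 ≡ 2939
sig^64 ≡ 2939^2 = 8637721 ≡ 182
sig^128 ≡ 182^2 = 33124 ≡ 194
sig^256 ≡ 194^2 = 37636 ≡ 1413
sig^512 ≡ 1413^2 = 1996569 ≡ 1011
sig^1024 ≡ 1011^2 = 1022121 ≡ 1291
sig^2048 ≡ 1291^2 = 1666681 ≡ 423
2881 = 2048 + 512 + 256 + 64 + 1, so sig^2881 ≡ 423·1011·1413·182·907 ≡ 1314 (mod 3293)
1314 ≠ 1241, so verification fails.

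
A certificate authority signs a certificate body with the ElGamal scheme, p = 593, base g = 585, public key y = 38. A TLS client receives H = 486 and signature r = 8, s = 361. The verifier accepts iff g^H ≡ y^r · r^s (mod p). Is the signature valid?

Left side g^H mod p:
Squares mod 593: 585^1≡585, 585^2≡64, 585^4≡538, 585^8≡60, 585^16≡42, 585^32≡578, 585^64≡225, 585^128≡220, 585^256≡367
486 = 256 + 128 + 64 + 32 + 4 + 2, so 585^486 ≡ 367·220·225·578·538·64 ≡ 514 (mod 593)
Right side y^r · r^s mod p:
Squares mod 593: 38^1≡38, 38^2≡258, 38^4≡148, 38^8≡556
38^8 ≡ 556 (mod 593)
Squares mod 593: 8^1≡8, 8^2≡64, 8^4≡538, 8^8≡60, 8^16≡42, 8^32≡578, 8^64≡225, 8^128≡220, 8^256≡367
361 = 256 + 64 + 32 + 8 + 1, so 8^361 ≡ 367·225·578·60·8 ≡ 21 (mod 593)
556·21 = 11676 ≡ 409 (mod 593)
514 ≠ 409, so verification fails.

invalid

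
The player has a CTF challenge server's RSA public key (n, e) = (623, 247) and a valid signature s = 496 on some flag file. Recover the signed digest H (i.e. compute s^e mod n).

468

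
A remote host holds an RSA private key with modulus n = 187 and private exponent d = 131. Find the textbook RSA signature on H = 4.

Squares mod 187: H^1≡4, H^2≡16, H^4≡69, H^8≡86, H^16≡103, H^32≡137, H^64≡69, H^128≡86
131 = 128 + 2 + 1, so H^131 ≡ 86·16·4 ≡ 81 (mod 187)

81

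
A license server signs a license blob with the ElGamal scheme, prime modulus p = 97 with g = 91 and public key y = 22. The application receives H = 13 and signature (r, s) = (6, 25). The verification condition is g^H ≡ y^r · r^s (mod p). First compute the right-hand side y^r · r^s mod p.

91

22^2 = 484 ≡ 96
22^4 ≡ 96^2 = 9216 ≡ 1
6 = 4 + 2, so 22^6 ≡ 1·96 ≡ 96 (mod 97)
6^2 = 36
6^4 ≡ 36^2 = 1296 ≡ 35
6^8 ≡ 35^2 = 1225 ≡ 61
6^16 ≡ 61^2 = 3721 ≡ 35
25 = 16 + 8 + 1, so 6^25 ≡ 35·61·6 ≡ 6 (mod 97)
y^r · r^s ≡ 96·6 = 576 ≡ 91 (mod 97)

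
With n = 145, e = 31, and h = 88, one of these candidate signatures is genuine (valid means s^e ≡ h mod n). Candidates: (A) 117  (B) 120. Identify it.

A

Candidate A: 117^31 mod 145 = 88
  → matches h = 88
Candidate B: 120^31 mod 145 = 35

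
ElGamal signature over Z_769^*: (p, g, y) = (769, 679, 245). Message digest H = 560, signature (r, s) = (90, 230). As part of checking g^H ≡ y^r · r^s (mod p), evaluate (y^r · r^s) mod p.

245^2 = 60025 ≡ 43
245^4 ≡ 43^2 = 1849 ≡ 311
245^8 ≡ 311^2 = 96721 ≡ 596
245^16 ≡ 596^2 = 355216 ≡ 707
245^32 ≡ 707^2 = 499849 ≡ 768
245^64 ≡ 768^2 = 589824 ≡ 1
90 = 64 + 16 + 8 + 2, so 245^90 ≡ 1·707·596·43 ≡ 587 (mod 769)
90^2 = 8100 ≡ 410
90^4 ≡ 410^2 = 168100 ≡ 458
90^8 ≡ 458^2 = 209764 ≡ 596
90^16 ≡ 596^2 = 355216 ≡ 707
90^32 ≡ 707^2 = 499849 ≡ 768
90^64 ≡ 768^2 = 589824 ≡ 1
90^128 ≡ 1^2 = 1
230 = 128 + 64 + 32 + 4 + 2, so 90^230 ≡ 1·1·768·458·410 ≡ 625 (mod 769)
y^r · r^s ≡ 587·625 = 366875 ≡ 62 (mod 769)

62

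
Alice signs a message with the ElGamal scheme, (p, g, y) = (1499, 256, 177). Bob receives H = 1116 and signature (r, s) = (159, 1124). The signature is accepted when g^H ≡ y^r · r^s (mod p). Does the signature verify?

verifies

Left side g^H mod p:
256^2 = 65536 ≡ 1079
256^4 ≡ 1079^2 = 1164241 ≡ 1017
256^8 ≡ 1017^2 = 1034289 ≡ 1478
256^16 ≡ 1478^2 = 2184484 ≡ 441
256^32 ≡ 441^2 = 194481 ≡ 1110
256^64 ≡ 1110^2 = 1232100 ≡ 1421
256^128 ≡ 1421^2 = 2019241 ≡ 88
256^256 ≡ 88^2 = 7744 ≡ 249
256^512 ≡ 249^2 = 62001 ≡ 542
256^1024 ≡ 542^2 = 293764 ≡ 1459
1116 = 1024 + 64 + 16 + 8 + 4, so 256^1116 ≡ 1459·1421·441·1478·1017 ≡ 142 (mod 1499)
Right side y^r · r^s mod p:
177^2 = 31329 ≡ 1349
177^4 ≡ 1349^2 = 1819801 ≡ 15
177^8 ≡ 15^2 = 225
177^16 ≡ 225^2 = 50625 ≡ 1158
177^32 ≡ 1158^2 = 1340964 ≡ 858
177^64 ≡ 858^2 = 736164 ≡ 155
177^128 ≡ 155^2 = 24025 ≡ 41
159 = 128 + 16 + 8 + 4 + 2 + 1, so 177^159 ≡ 41·1158·225·15·1349·177 ≡ 402 (mod 1499)
159^2 = 25281 ≡ 1297
159^4 ≡ 1297^2 = 1682209 ≡ 331
159^8 ≡ 331^2 = 109561 ≡ 134
159^16 ≡ 134^2 = 17956 ≡ 1467
159^32 ≡ 1467^2 = 2152089 ≡ 1024
159^64 ≡ 1024^2 = 1048576 ≡ 775
159^128 ≡ 775^2 = 600625 ≡ 1025
159^256 ≡ 1025^2 = 1050625 ≡ 1325
159^512 ≡ 1325^2 = 1755625 ≡ 296
159^1024 ≡ 296^2 = 87616 ≡ 674
1124 = 1024 + 64 + 32 + 4, so 159^1124 ≡ 674·775·1024·331 ≡ 239 (mod 1499)
402·239 = 96078 ≡ 142 (mod 1499)
142 ≡ 142 (mod 1499), so the signature is genuine.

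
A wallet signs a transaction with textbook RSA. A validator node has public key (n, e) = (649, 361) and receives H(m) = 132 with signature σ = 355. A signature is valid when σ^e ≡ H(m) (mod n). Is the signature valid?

invalid

Squares mod 649: σ^1≡355, σ^2≡119, σ^4≡532, σ^8≡60, σ^16≡355, σ^32≡119, σ^64≡532, σ^128≡60, σ^256≡355
361 = 256 + 64 + 32 + 8 + 1, so σ^361 ≡ 355·532·119·60·355 ≡ 355 (mod 649)
The recovered value 355 does not match the digest 132.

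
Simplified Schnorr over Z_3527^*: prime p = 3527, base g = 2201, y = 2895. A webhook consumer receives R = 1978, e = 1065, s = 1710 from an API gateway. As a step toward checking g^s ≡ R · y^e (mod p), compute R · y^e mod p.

1881

2895^2 = 8381025 ≡ 873
2895^4 ≡ 873^2 = 762129 ≡ 297
2895^8 ≡ 297^2 = 88209 ≡ 34
2895^16 ≡ 34^2 = 1156
2895^32 ≡ 1156^2 = 1336336 ≡ 3130
2895^64 ≡ 3130^2 = 9796900 ≡ 2421
2895^128 ≡ 2421^2 = 5861241 ≡ 2894
2895^256 ≡ 2894^2 = 8375236 ≡ 2138
2895^512 ≡ 2138^2 = 4571044 ≡ 52
2895^1024 ≡ 52^2 = 2704
1065 = 1024 + 32 + 8 + 1, so 2895^1065 ≡ 2704·3130·34·2895 ≡ 1094 (mod 3527)
R · y^e ≡ 1978·1094 = 2163932 ≡ 1881 (mod 3527)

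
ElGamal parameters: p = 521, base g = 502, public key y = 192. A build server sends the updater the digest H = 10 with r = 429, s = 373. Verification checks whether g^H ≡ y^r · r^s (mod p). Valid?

yes

Left side g^H mod p:
502^2 = 252004 ≡ 361
502^4 ≡ 361^2 = 130321 ≡ 71
502^8 ≡ 71^2 = 5041 ≡ 352
10 = 8 + 2, so 502^10 ≡ 352·361 ≡ 469 (mod 521)
Right side y^r · r^s mod p:
192^2 = 36864 ≡ 394
192^4 ≡ 394^2 = 155236 ≡ 499
192^8 ≡ 499^2 = 249001 ≡ 484
192^16 ≡ 484^2 = 234256 ≡ 327
192^32 ≡ 327^2 = 106929 ≡ 124
192^64 ≡ 124^2 = 15376 ≡ 267
192^128 ≡ 267^2 = 71289 ≡ 433
192^256 ≡ 433^2 = 187489 ≡ 450
429 = 256 + 128 + 32 + 8 + 4 + 1, so 192^429 ≡ 450·433·124·484·499·192 ≡ 221 (mod 521)
429^2 = 184041 ≡ 128
429^4 ≡ 128^2 = 16384 ≡ 233
429^8 ≡ 233^2 = 54289 ≡ 105
429^16 ≡ 105^2 = 11025 ≡ 84
429^32 ≡ 84^2 = 7056 ≡ 283
429^64 ≡ 283^2 = 80089 ≡ 376
429^128 ≡ 376^2 = 141376 ≡ 185
429^256 ≡ 185^2 = 34225 ≡ 360
373 = 256 + 64 + 32 + 16 + 4 + 1, so 429^373 ≡ 360·376·283·84·233·429 ≡ 153 (mod 521)
221·153 = 33813 ≡ 469 (mod 521)
469 ≡ 469 (mod 521), so the signature is genuine.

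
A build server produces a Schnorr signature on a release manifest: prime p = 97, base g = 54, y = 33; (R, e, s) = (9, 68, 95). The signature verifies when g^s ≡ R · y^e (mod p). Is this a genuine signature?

forged

g^s mod p:
Squares mod 97: 54^1≡54, 54^2≡6, 54^4≡36, 54^8≡35, 54^16≡61, 54^32≡35, 54^64≡61
95 = 64 + 16 + 8 + 4 + 2 + 1, so 54^95 ≡ 61·61·35·36·6·54 ≡ 9 (mod 97)
R · y^e mod p:
Squares mod 97: 33^1≡33, 33^2≡22, 33^4≡96, 33^8≡1, 33^16≡1, 33^32≡1, 33^64≡1
68 = 64 + 4, so 33^68 ≡ 1·96 ≡ 96 (mod 97)
9·96 = 864 ≡ 88 (mod 97)
9 ≠ 88; the check fails.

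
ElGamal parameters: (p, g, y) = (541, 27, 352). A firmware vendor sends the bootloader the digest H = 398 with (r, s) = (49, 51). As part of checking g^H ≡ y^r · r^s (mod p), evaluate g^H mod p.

Squares mod 541: 27^1≡27, 27^2≡188, 27^4≡179, 27^8≡122, 27^16≡277, 27^32≡448, 27^64≡534, 27^128≡49, 27^256≡237
398 = 256 + 128 + 8 + 4 + 2, so 27^398 ≡ 237·49·122·179·188 ≡ 49 (mod 541)

49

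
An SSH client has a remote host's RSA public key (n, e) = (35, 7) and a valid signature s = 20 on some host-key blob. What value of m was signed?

20

Squares mod 35: s^1≡20, s^2≡15, s^4≡15
7 = 4 + 2 + 1, so s^7 ≡ 15·15·20 ≡ 20 (mod 35)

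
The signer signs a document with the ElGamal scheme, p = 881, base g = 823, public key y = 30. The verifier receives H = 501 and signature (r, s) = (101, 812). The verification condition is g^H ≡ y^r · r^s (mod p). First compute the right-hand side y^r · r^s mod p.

30^2 = 900 ≡ 19
30^4 ≡ 19^2 = 361
30^8 ≡ 361^2 = 130321 ≡ 814
30^16 ≡ 814^2 = 662596 ≡ 84
30^32 ≡ 84^2 = 7056 ≡ 8
30^64 ≡ 8^2 = 64
101 = 64 + 32 + 4 + 1, so 30^101 ≡ 64·8·361·30 ≡ 827 (mod 881)
101^2 = 10201 ≡ 510
101^4 ≡ 510^2 = 260100 ≡ 205
101^8 ≡ 205^2 = 42025 ≡ 618
101^16 ≡ 618^2 = 381924 ≡ 451
101^32 ≡ 451^2 = 203401 ≡ 771
101^64 ≡ 771^2 = 594441 ≡ 647
101^128 ≡ 647^2 = 418609 ≡ 134
101^256 ≡ 134^2 = 17956 ≡ 336
101^512 ≡ 336^2 = 112896 ≡ 128
812 = 512 + 256 + 32 + 8 + 4, so 101^812 ≡ 128·336·771·618·205 ≡ 198 (mod 881)
y^r · r^s ≡ 827·198 = 163746 ≡ 761 (mod 881)

761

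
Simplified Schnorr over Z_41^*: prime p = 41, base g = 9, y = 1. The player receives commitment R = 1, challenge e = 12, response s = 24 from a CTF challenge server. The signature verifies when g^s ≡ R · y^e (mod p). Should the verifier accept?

accept

g^s mod p:
9^2 = 81 ≡ 40
9^4 ≡ 40^2 = 1600 ≡ 1
9^8 ≡ 1^2 = 1
9^16 ≡ 1^2 = 1
24 = 16 + 8, so 9^24 ≡ 1·1 ≡ 1 (mod 41)
R · y^e mod p:
1^2 = 1
1^4 ≡ 1^2 = 1
1^8 ≡ 1^2 = 1
12 = 8 + 4, so 1^12 ≡ 1·1 ≡ 1 (mod 41)
1·1 = 1 ≡ 1 (mod 41)
1 ≡ 1 (mod 41); signature holds.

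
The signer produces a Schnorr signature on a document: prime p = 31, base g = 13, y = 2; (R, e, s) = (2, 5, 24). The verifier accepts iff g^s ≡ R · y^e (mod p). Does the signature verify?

verifies

g^s mod p:
13^2 = 169 ≡ 14
13^4 ≡ 14^2 = 196 ≡ 10
13^8 ≡ 10^2 = 100 ≡ 7
13^16 ≡ 7^2 = 49 ≡ 18
24 = 16 + 8, so 13^24 ≡ 18·7 ≡ 2 (mod 31)
R · y^e mod p:
2^2 = 4
2^4 ≡ 4^2 = 16
5 = 4 + 1, so 2^5 ≡ 16·2 ≡ 1 (mod 31)
2·1 = 2 ≡ 2 (mod 31)
2 ≡ 2 (mod 31); signature holds.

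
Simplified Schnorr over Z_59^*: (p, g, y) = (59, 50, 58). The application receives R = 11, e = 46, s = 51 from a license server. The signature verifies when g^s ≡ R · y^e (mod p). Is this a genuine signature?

g^s mod p:
Squares mod 59: 50^1≡50, 50^2≡22, 50^4≡12, 50^8≡26, 50^16≡27, 50^32≡21
51 = 32 + 16 + 2 + 1, so 50^51 ≡ 21·27·22·50 ≡ 11 (mod 59)
R · y^e mod p:
Squares mod 59: 58^1≡58, 58^2≡1, 58^4≡1, 58^8≡1, 58^16≡1, 58^32≡1
46 = 32 + 8 + 4 + 2, so 58^46 ≡ 1·1·1·1 ≡ 1 (mod 59)
11·1 = 11 ≡ 11 (mod 59)
11 ≡ 11 (mod 59); signature holds.

genuine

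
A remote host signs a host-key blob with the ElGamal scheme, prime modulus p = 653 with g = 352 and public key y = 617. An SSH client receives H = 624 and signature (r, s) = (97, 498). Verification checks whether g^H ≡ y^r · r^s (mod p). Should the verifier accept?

Left side g^H mod p:
352^2 = 123904 ≡ 487
352^4 ≡ 487^2 = 237169 ≡ 130
352^8 ≡ 130^2 = 16900 ≡ 575
352^16 ≡ 575^2 = 330625 ≡ 207
352^32 ≡ 207^2 = 42849 ≡ 404
352^64 ≡ 404^2 = 163216 ≡ 619
352^128 ≡ 619^2 = 383161 ≡ 503
352^256 ≡ 503^2 = 253009 ≡ 298
352^512 ≡ 298^2 = 88804 ≡ 649
624 = 512 + 64 + 32 + 16, so 352^624 ≡ 649·619·404·207 ≡ 107 (mod 653)
Right side y^r · r^s mod p:
617^2 = 380689 ≡ 643
617^4 ≡ 643^2 = 413449 ≡ 100
617^8 ≡ 100^2 = 10000 ≡ 205
617^16 ≡ 205^2 = 42025 ≡ 233
617^32 ≡ 233^2 = 54289 ≡ 90
617^64 ≡ 90^2 = 8100 ≡ 264
97 = 64 + 32 + 1, so 617^97 ≡ 264·90·617 ≡ 70 (mod 653)
97^2 = 9409 ≡ 267
97^4 ≡ 267^2 = 71289 ≡ 112
97^8 ≡ 112^2 = 12544 ≡ 137
97^16 ≡ 137^2 = 18769 ≡ 485
97^32 ≡ 485^2 = 235225 ≡ 145
97^64 ≡ 145^2 = 21025 ≡ 129
97^128 ≡ 129^2 = 16641 ≡ 316
97^256 ≡ 316^2 = 99856 ≡ 600
498 = 256 + 128 + 64 + 32 + 16 + 2, so 97^498 ≡ 600·316·129·145·485·267 ≡ 165 (mod 653)
70·165 = 11550 ≡ 449 (mod 653)
107 ≠ 449, so verification fails.

reject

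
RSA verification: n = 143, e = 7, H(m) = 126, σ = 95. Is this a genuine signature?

σ^2 ≡ 95^2 = 9025 ≡ 16
σ^4 ≡ 16^2 = 256 ≡ 113
7 = 4 + 2 + 1, so σ^7 ≡ 113·16·95 ≡ 17 (mod 143)
17 ≠ 126, so verification fails.

forged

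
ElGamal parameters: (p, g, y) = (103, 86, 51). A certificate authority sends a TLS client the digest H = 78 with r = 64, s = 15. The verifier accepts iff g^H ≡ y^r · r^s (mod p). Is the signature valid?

invalid

Left side g^H mod p:
86^2 = 7396 ≡ 83
86^4 ≡ 83^2 = 6889 ≡ 91
86^8 ≡ 91^2 = 8281 ≡ 41
86^16 ≡ 41^2 = 1681 ≡ 33
86^32 ≡ 33^2 = 1089 ≡ 59
86^64 ≡ 59^2 = 3481 ≡ 82
78 = 64 + 8 + 4 + 2, so 86^78 ≡ 82·41·91·83 ≡ 81 (mod 103)
Right side y^r · r^s mod p:
51^2 = 2601 ≡ 26
51^4 ≡ 26^2 = 676 ≡ 58
51^8 ≡ 58^2 = 3364 ≡ 68
51^16 ≡ 68^2 = 4624 ≡ 92
51^32 ≡ 92^2 = 8464 ≡ 18
51^64 ≡ 18^2 = 324 ≡ 15
64^2 = 4096 ≡ 79
64^4 ≡ 79^2 = 6241 ≡ 61
64^8 ≡ 61^2 = 3721 ≡ 13
15 = 8 + 4 + 2 + 1, so 64^15 ≡ 13·61·79·64 ≡ 30 (mod 103)
15·30 = 450 ≡ 38 (mod 103)
81 ≠ 38, so verification fails.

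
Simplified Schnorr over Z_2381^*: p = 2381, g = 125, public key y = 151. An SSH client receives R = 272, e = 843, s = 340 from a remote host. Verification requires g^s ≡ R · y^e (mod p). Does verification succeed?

g^s mod p:
125^340 mod 2381 = 1451
R · y^e mod p:
151^843 mod 2381 = 2185
272·2185 = 594320 ≡ 1451 (mod 2381)
1451 ≡ 1451 (mod 2381); signature holds.

passes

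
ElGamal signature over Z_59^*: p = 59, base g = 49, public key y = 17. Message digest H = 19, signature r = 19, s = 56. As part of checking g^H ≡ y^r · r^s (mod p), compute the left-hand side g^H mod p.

26

Squares mod 59: 49^1≡49, 49^2≡41, 49^4≡29, 49^8≡15, 49^16≡48
19 = 16 + 2 + 1, so 49^19 ≡ 48·41·49 ≡ 26 (mod 59)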